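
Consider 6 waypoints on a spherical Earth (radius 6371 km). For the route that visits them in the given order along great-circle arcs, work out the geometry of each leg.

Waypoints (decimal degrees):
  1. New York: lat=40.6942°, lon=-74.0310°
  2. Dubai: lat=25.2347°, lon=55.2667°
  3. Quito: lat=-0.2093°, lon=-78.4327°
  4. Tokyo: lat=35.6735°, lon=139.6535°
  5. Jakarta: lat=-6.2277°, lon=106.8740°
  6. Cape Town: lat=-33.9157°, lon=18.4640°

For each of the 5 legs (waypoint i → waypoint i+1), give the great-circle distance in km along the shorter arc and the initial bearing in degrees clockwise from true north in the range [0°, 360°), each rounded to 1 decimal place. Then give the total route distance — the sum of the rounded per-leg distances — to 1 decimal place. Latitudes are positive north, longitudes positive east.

Leg 1: φ1=0.7102478, φ2=0.4404286, Δφ=-0.2698192, Δλ=2.2566706 rad; a=sin²(Δφ/2)+cosφ1·cosφ2·sin²(Δλ/2)=0.5782024707; c=2·atan2(√a, √(1-a))=1.727846068; dist=6371·c=11008.107 ≈ 11008.1 km; running total=11008.1 km
Leg 1 bearing: y=sinΔλ·cosφ2=0.70001488, x=cosφ1·sinφ2-sinφ1·cosφ2·cosΔλ=0.69679026; θ=atan2(y, x)=45.1323° ≈ 45.1°
Leg 2: φ1=0.4404286, φ2=-0.0036530, Δφ=-0.4440816, Δλ=-2.3334947 rad; a=sin²(Δφ/2)+cosφ1·cosφ2·sin²(Δλ/2)=0.8132485838; c=2·atan2(√a, √(1-a))=2.247847245; dist=6371·c=14321.035 ≈ 14321.0 km; running total=25329.1 km
Leg 2 bearing: y=sinΔλ·cosφ2=-0.72296956, x=cosφ1·sinφ2-sinφ1·cosφ2·cosΔλ=0.29123241; θ=atan2(y, x)=-68.0590° <0 so +360° → 291.9410° ≈ 291.9°
Leg 3: φ1=-0.0036530, φ2=0.6226200, Δφ=0.6262730, Δλ=3.8063222 rad; a=sin²(Δφ/2)+cosφ1·cosφ2·sin²(Δλ/2)=0.8207580089; c=2·atan2(√a, √(1-a))=2.267269236; dist=6371·c=14444.772 ≈ 14444.8 km; running total=39773.9 km
Leg 3 bearing: y=sinΔλ·cosφ2=-0.50109716, x=cosφ1·sinφ2-sinφ1·cosφ2·cosΔλ=0.58082599; θ=atan2(y, x)=-40.7854° <0 so +360° → 319.2146° ≈ 319.2°
Leg 4: φ1=0.6226200, φ2=-0.1086939, Δφ=-0.7313139, Δλ=-0.5721102 rad; a=sin²(Δφ/2)+cosφ1·cosφ2·sin²(Δλ/2)=0.1921489463; c=2·atan2(√a, √(1-a))=0.907519647; dist=6371·c=5781.808 ≈ 5781.8 km; running total=45555.7 km
Leg 4 bearing: y=sinΔλ·cosφ2=-0.53821238, x=cosφ1·sinφ2-sinφ1·cosφ2·cosΔλ=-0.57553310; θ=atan2(y, x)=-136.9192° <0 so +360° → 223.0808° ≈ 223.1°
Leg 5: φ1=-0.1086939, φ2=-0.5919406, Δφ=-0.4832468, Δλ=-1.5430456 rad; a=sin²(Δφ/2)+cosφ1·cosφ2·sin²(Δλ/2)=0.4582903947; c=2·atan2(√a, √(1-a))=1.487280063; dist=6371·c=9475.461 ≈ 9475.5 km; running total=55031.2 km
Leg 5 bearing: y=sinΔλ·cosφ2=-0.82953990, x=cosφ1·sinφ2-sinφ1·cosφ2·cosΔλ=-0.55218184; θ=atan2(y, x)=-123.6497° <0 so +360° → 236.3503° ≈ 236.4°

Leg 1: dist=11008.1 km, bearing=45.1°
Leg 2: dist=14321.0 km, bearing=291.9°
Leg 3: dist=14444.8 km, bearing=319.2°
Leg 4: dist=5781.8 km, bearing=223.1°
Leg 5: dist=9475.5 km, bearing=236.4°
Total: 55031.2 km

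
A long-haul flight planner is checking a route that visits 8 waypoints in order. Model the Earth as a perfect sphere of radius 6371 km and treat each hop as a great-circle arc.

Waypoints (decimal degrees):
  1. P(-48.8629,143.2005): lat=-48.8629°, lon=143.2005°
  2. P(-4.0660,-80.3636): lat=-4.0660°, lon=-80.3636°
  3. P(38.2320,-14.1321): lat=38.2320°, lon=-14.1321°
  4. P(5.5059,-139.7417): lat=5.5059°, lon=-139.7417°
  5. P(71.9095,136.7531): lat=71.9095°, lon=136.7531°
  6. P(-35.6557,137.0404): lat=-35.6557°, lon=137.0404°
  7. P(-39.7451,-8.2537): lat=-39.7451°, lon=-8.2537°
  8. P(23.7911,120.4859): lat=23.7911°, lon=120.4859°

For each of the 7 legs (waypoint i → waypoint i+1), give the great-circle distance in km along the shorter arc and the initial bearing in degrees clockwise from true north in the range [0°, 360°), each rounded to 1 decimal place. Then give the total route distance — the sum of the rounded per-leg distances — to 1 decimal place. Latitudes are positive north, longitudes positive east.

Leg 1: dist=12783.7 km, bearing=130.7°
Leg 2: dist=8253.1 km, bearing=48.3°
Leg 3: dist=12600.7 km, bearing=298.2°
Leg 4: dist=9201.6 km, bearing=341.9°
Leg 5: dist=11960.7 km, bearing=179.8°
Leg 6: dist=10908.2 km, bearing=206.2°
Leg 7: dist=14931.6 km, bearing=94.5°
Total: 80639.6 km

Leg 1: φ1=-0.8528185, φ2=-0.0709651, Δφ=0.7818534, Δλ=-3.9019296 rad; a=sin²(Δφ/2)+cosφ1·cosφ2·sin²(Δλ/2)=0.7110443207; c=2·atan2(√a, √(1-a))=2.006544348; dist=6371·c=12783.694 ≈ 12783.7 km; running total=12783.7 km
Leg 1 bearing: y=sinΔλ·cosφ2=0.68743106, x=cosφ1·sinφ2-sinφ1·cosφ2·cosΔλ=-0.59099892; θ=atan2(y, x)=130.6863° ≈ 130.7°
Leg 2: φ1=-0.0709651, φ2=0.6672743, Δφ=0.7382394, Δλ=1.1559577 rad; a=sin²(Δφ/2)+cosφ1·cosφ2·sin²(Δλ/2)=0.3640411529; c=2·atan2(√a, √(1-a))=1.295411074; dist=6371·c=8253.064 ≈ 8253.1 km; running total=21036.8 km
Leg 2 bearing: y=sinΔλ·cosφ2=0.71888540, x=cosφ1·sinφ2-sinφ1·cosφ2·cosΔλ=0.63973787; θ=atan2(y, x)=48.3340° ≈ 48.3°
Leg 3: φ1=0.6672743, φ2=0.0960961, Δφ=-0.5711782, Δλ=-2.1923011 rad; a=sin²(Δφ/2)+cosφ1·cosφ2·sin²(Δλ/2)=0.6979418797; c=2·atan2(√a, √(1-a))=1.977826364; dist=6371·c=12600.732 ≈ 12600.7 km; running total=33637.5 km
Leg 3 bearing: y=sinΔλ·cosφ2=-0.80925228, x=cosφ1·sinφ2-sinφ1·cosφ2·cosΔλ=0.43403548; θ=atan2(y, x)=-61.7935° <0 so +360° → 298.2065° ≈ 298.2°
Leg 4: φ1=0.0960961, φ2=1.2550575, Δφ=1.1589615, Δλ=4.8257446 rad; a=sin²(Δφ/2)+cosφ1·cosφ2·sin²(Δλ/2)=0.4369165285; c=2·atan2(√a, √(1-a))=1.444292240; dist=6371·c=9201.586 ≈ 9201.6 km; running total=42839.1 km
Leg 4 bearing: y=sinΔλ·cosφ2=-0.30852595, x=cosφ1·sinφ2-sinφ1·cosφ2·cosΔλ=0.94281156; θ=atan2(y, x)=-18.1202° <0 so +360° → 341.8798° ≈ 341.9°
Leg 5: φ1=1.2550575, φ2=-0.6223094, Δφ=-1.8773669, Δλ=0.0050143 rad; a=sin²(Δφ/2)+cosφ1·cosφ2·sin²(Δλ/2)=0.6508970316; c=2·atan2(√a, √(1-a))=1.877370228; dist=6371·c=11960.726 ≈ 11960.7 km; running total=54799.8 km
Leg 5 bearing: y=sinΔλ·cosφ2=0.00407430, x=cosφ1·sinφ2-sinφ1·cosφ2·cosΔλ=-0.95336443; θ=atan2(y, x)=179.7551° ≈ 179.8°
Leg 6: φ1=-0.6223094, φ2=-0.6936829, Δφ=-0.0713735, Δλ=-2.5358604 rad; a=sin²(Δφ/2)+cosφ1·cosφ2·sin²(Δλ/2)=0.5704514172; c=2·atan2(√a, √(1-a))=1.712169615; dist=6371·c=10908.233 ≈ 10908.2 km; running total=65708.0 km
Leg 6 bearing: y=sinΔλ·cosφ2=-0.43778213, x=cosφ1·sinφ2-sinφ1·cosφ2·cosΔλ=-0.88797139; θ=atan2(y, x)=-153.7561° <0 so +360° → 206.2439° ≈ 206.2°
Leg 7: φ1=-0.6936829, φ2=0.4152330, Δφ=1.1089159, Δλ=2.2469299 rad; a=sin²(Δφ/2)+cosφ1·cosφ2·sin²(Δλ/2)=0.8490993682; c=2·atan2(√a, √(1-a))=2.343674657; dist=6371·c=14931.551 ≈ 14931.6 km; running total=80639.6 km
Leg 7 bearing: y=sinΔλ·cosφ2=0.71371567, x=cosφ1·sinφ2-sinφ1·cosφ2·cosΔλ=-0.05593266; θ=atan2(y, x)=94.4810° ≈ 94.5°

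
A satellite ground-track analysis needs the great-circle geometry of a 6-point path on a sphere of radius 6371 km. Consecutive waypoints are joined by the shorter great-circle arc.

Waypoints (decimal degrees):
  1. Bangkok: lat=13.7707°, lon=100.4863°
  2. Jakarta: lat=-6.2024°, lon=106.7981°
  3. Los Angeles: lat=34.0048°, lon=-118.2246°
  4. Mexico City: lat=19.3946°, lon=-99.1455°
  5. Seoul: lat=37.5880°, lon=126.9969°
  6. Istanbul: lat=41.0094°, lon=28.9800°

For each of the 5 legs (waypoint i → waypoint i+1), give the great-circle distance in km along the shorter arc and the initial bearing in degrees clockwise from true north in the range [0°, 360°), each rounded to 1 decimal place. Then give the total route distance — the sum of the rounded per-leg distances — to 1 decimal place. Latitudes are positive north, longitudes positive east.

Leg 1: dist=2327.6 km, bearing=162.2°
Leg 2: dist=14456.7 km, bearing=50.0°
Leg 3: dist=2488.0 km, bearing=125.9°
Leg 4: dist=12051.4 km, bearing=323.0°
Leg 5: dist=7953.4 km, bearing=308.0°
Total: 39277.1 km

Leg 1: φ1=0.2403441, φ2=-0.1082523, Δφ=-0.3485964, Δλ=0.1101617 rad; a=sin²(Δφ/2)+cosφ1·cosφ2·sin²(Δλ/2)=0.0329999368; c=2·atan2(√a, √(1-a))=0.365346208; dist=6371·c=2327.621 ≈ 2327.6 km; running total=2327.6 km
Leg 1 bearing: y=sinΔλ·cosφ2=0.10929548, x=cosφ1·sinφ2-sinφ1·cosφ2·cosΔλ=-0.34014447; θ=atan2(y, x)=162.1867° ≈ 162.2°
Leg 2: φ1=-0.1082523, φ2=0.5934957, Δφ=0.7017480, Δλ=-3.9273870 rad; a=sin²(Δφ/2)+cosφ1·cosφ2·sin²(Δλ/2)=0.8214730144; c=2·atan2(√a, √(1-a))=2.269134847; dist=6371·c=14456.658 ≈ 14456.7 km; running total=16784.3 km
Leg 2 bearing: y=sinΔλ·cosφ2=0.58641716, x=cosφ1·sinφ2-sinφ1·cosφ2·cosΔλ=0.49268177; θ=atan2(y, x)=49.9645° ≈ 50.0°
Leg 3: φ1=0.5934957, φ2=0.3384996, Δφ=-0.2549961, Δλ=0.3329931 rad; a=sin²(Δφ/2)+cosφ1·cosφ2·sin²(Δλ/2)=0.0376447828; c=2·atan2(√a, √(1-a))=0.390522108; dist=6371·c=2488.016 ≈ 2488.0 km; running total=19272.3 km
Leg 3 bearing: y=sinΔλ·cosφ2=0.30832443, x=cosφ1·sinφ2-sinφ1·cosφ2·cosΔλ=-0.22326366; θ=atan2(y, x)=125.9090° ≈ 125.9°
Leg 4: φ1=0.3384996, φ2=0.6560344, Δφ=0.3175347, Δλ=3.9469295 rad; a=sin²(Δφ/2)+cosφ1·cosφ2·sin²(Δλ/2)=0.6576639681; c=2·atan2(√a, √(1-a))=1.891598527; dist=6371·c=12051.374 ≈ 12051.4 km; running total=31323.7 km
Leg 4 bearing: y=sinΔλ·cosφ2=-0.57138371, x=cosφ1·sinφ2-sinφ1·cosφ2·cosΔλ=0.75768658; θ=atan2(y, x)=-37.0205° <0 so +360° → 322.9795° ≈ 323.0°
Leg 5: φ1=0.6560344, φ2=0.7157491, Δφ=0.0597147, Δλ=-1.7107176 rad; a=sin²(Δφ/2)+cosφ1·cosφ2·sin²(Δλ/2)=0.3415683352; c=2·atan2(√a, √(1-a))=1.248375755; dist=6371·c=7953.402 ≈ 7953.4 km; running total=39277.1 km
Leg 5 bearing: y=sinΔλ·cosφ2=-0.74722719, x=cosφ1·sinφ2-sinφ1·cosφ2·cosΔλ=0.58416535; θ=atan2(y, x)=-51.9825° <0 so +360° → 308.0175° ≈ 308.0°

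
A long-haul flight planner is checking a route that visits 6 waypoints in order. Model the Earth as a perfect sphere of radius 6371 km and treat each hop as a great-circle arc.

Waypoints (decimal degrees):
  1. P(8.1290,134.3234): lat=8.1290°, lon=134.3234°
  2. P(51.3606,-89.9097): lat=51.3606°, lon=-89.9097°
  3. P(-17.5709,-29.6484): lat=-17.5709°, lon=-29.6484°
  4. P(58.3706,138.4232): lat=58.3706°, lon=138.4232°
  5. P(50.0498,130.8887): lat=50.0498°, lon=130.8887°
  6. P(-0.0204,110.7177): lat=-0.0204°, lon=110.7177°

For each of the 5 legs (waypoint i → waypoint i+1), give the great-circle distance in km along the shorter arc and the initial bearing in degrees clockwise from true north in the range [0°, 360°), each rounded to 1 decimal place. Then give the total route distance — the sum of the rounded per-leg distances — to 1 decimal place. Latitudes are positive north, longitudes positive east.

Leg 1: φ1=0.1418778, φ2=0.8964116, Δφ=0.7545338, Δλ=-3.9136059 rad; a=sin²(Δφ/2)+cosφ1·cosφ2·sin²(Δλ/2)=0.6662280156; c=2·atan2(√a, √(1-a))=1.909702870; dist=6371·c=12166.717 ≈ 12166.7 km; running total=12166.7 km
Leg 1 bearing: y=sinΔλ·cosφ2=0.43558019, x=cosφ1·sinφ2-sinφ1·cosφ2·cosΔλ=0.83650636; θ=atan2(y, x)=27.5066° ≈ 27.5°
Leg 2: φ1=0.8964116, φ2=-0.3066701, Δφ=-1.2030816, Δλ=1.0517581 rad; a=sin²(Δφ/2)+cosφ1·cosφ2·sin²(Δλ/2)=0.4702562144; c=2·atan2(√a, √(1-a))=1.511273614; dist=6371·c=9628.324 ≈ 9628.3 km; running total=21795.0 km
Leg 2 bearing: y=sinΔλ·cosφ2=0.82778551, x=cosφ1·sinφ2-sinφ1·cosφ2·cosΔλ=-0.55788204; θ=atan2(y, x)=123.9778° ≈ 124.0°
Leg 3: φ1=-0.3066701, φ2=1.0187592, Δφ=1.3254292, Δλ=2.9334028 rad; a=sin²(Δφ/2)+cosφ1·cosφ2·sin²(Δλ/2)=0.8731013830; c=2·atan2(√a, √(1-a))=2.413136061; dist=6371·c=15374.090 ≈ 15374.1 km; running total=37169.1 km
Leg 3 bearing: y=sinΔλ·cosφ2=0.10839254, x=cosφ1·sinφ2-sinφ1·cosφ2·cosΔλ=0.65683521; θ=atan2(y, x)=9.3706° ≈ 9.4°
Leg 4: φ1=1.0187592, φ2=0.8735338, Δφ=-0.1452254, Δλ=-0.1315018 rad; a=sin²(Δφ/2)+cosφ1·cosφ2·sin²(Δλ/2)=0.0067170467; c=2·atan2(√a, √(1-a))=0.164099243; dist=6371·c=1045.476 ≈ 1045.5 km; running total=38214.6 km
Leg 4 bearing: y=sinΔλ·cosφ2=-0.08419700, x=cosφ1·sinφ2-sinφ1·cosφ2·cosΔλ=-0.13999492; θ=atan2(y, x)=-148.9761° <0 so +360° → 211.0239° ≈ 211.0°
Leg 5: φ1=0.8735338, φ2=-0.0003560, Δφ=-0.8738898, Δλ=-0.3520504 rad; a=sin²(Δφ/2)+cosφ1·cosφ2·sin²(Δλ/2)=0.1987671259; c=2·atan2(√a, √(1-a))=0.924209457; dist=6371·c=5888.138 ≈ 5888.1 km; running total=44102.7 km
Leg 5 bearing: y=sinΔλ·cosφ2=-0.34482312, x=cosφ1·sinφ2-sinφ1·cosφ2·cosΔλ=-0.71981389; θ=atan2(y, x)=-154.4035° <0 so +360° → 205.5965° ≈ 205.6°

Leg 1: dist=12166.7 km, bearing=27.5°
Leg 2: dist=9628.3 km, bearing=124.0°
Leg 3: dist=15374.1 km, bearing=9.4°
Leg 4: dist=1045.5 km, bearing=211.0°
Leg 5: dist=5888.1 km, bearing=205.6°
Total: 44102.7 km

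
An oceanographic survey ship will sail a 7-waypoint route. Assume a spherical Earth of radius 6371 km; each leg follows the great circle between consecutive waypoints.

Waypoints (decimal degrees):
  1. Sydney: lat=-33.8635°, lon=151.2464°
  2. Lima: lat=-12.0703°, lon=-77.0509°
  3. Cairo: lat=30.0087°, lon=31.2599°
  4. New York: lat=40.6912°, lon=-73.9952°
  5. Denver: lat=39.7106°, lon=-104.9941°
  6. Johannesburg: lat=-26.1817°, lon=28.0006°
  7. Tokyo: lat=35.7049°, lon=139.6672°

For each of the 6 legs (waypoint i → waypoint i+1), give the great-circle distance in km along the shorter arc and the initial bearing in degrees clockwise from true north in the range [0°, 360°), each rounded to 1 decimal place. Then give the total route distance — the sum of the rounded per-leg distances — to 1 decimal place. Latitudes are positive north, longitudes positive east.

Leg 1: dist=12794.9 km, bearing=126.3°
Leg 2: dist=12426.5 km, bearing=62.3°
Leg 3: dist=9026.9 km, bearing=312.2°
Leg 4: dist=2621.3 km, bearing=277.8°
Leg 5: dist=15436.3 km, bearing=85.5°
Leg 6: dist=13540.5 km, bearing=62.6°
Total: 65846.4 km

Leg 1: φ1=-0.5910296, φ2=-0.2106665, Δφ=0.3803631, Δλ=-3.9845396 rad; a=sin²(Δφ/2)+cosφ1·cosφ2·sin²(Δλ/2)=0.7118407430; c=2·atan2(√a, √(1-a))=2.008302099; dist=6371·c=12794.893 ≈ 12794.9 km; running total=12794.9 km
Leg 1 bearing: y=sinΔλ·cosφ2=0.73010067, x=cosφ1·sinφ2-sinφ1·cosφ2·cosΔλ=-0.53614084; θ=atan2(y, x)=126.2913° ≈ 126.3°
Leg 2: φ1=-0.2106665, φ2=0.5237506, Δφ=0.7344171, Δλ=1.8903801 rad; a=sin²(Δφ/2)+cosφ1·cosφ2·sin²(Δλ/2)=0.6853126097; c=2·atan2(√a, √(1-a))=1.950478417; dist=6371·c=12426.498 ≈ 12426.5 km; running total=25221.4 km
Leg 2 bearing: y=sinΔλ·cosφ2=0.82210322, x=cosφ1·sinφ2-sinφ1·cosφ2·cosΔλ=0.43218426; θ=atan2(y, x)=62.2688° ≈ 62.3°
Leg 3: φ1=0.5237506, φ2=0.7101954, Δφ=0.1864448, Δλ=-1.8370480 rad; a=sin²(Δφ/2)+cosφ1·cosφ2·sin²(Δλ/2)=0.4233420322; c=2·atan2(√a, √(1-a))=1.416873313; dist=6371·c=9026.900 ≈ 9026.9 km; running total=34248.3 km
Leg 3 bearing: y=sinΔλ·cosφ2=-0.73151726, x=cosφ1·sinφ2-sinφ1·cosφ2·cosΔλ=0.66436189; θ=atan2(y, x)=-47.7544° <0 so +360° → 312.2456° ≈ 312.2°
Leg 4: φ1=0.7101954, φ2=0.6930807, Δφ=-0.0171147, Δλ=-0.5410329 rad; a=sin²(Δφ/2)+cosφ1·cosφ2·sin²(Δλ/2)=0.0417271894; c=2·atan2(√a, √(1-a))=0.411440634; dist=6371·c=2621.288 ≈ 2621.3 km; running total=36869.6 km
Leg 4 bearing: y=sinΔλ·cosφ2=-0.39619653, x=cosφ1·sinφ2-sinφ1·cosφ2·cosΔλ=0.05452000; θ=atan2(y, x)=-82.1648° <0 so +360° → 277.8352° ≈ 277.8°
Leg 5: φ1=0.6930807, φ2=-0.4569569, Δφ=-1.1500376, Δλ=2.3211954 rad; a=sin²(Δφ/2)+cosφ1·cosφ2·sin²(Δλ/2)=0.8763360427; c=2·atan2(√a, √(1-a))=2.422907525; dist=6371·c=15436.344 ≈ 15436.3 km; running total=52305.9 km
Leg 5 bearing: y=sinΔλ·cosφ2=0.65637294, x=cosφ1·sinφ2-sinφ1·cosφ2·cosΔλ=0.05156837; θ=atan2(y, x)=85.5077° ≈ 85.5°
Leg 6: φ1=-0.4569569, φ2=0.6231681, Δφ=1.0801249, Δλ=1.9489498 rad; a=sin²(Δφ/2)+cosφ1·cosφ2·sin²(Δλ/2)=0.7632733973; c=2·atan2(√a, √(1-a))=2.125329862; dist=6371·c=13540.477 ≈ 13540.5 km; running total=65846.4 km
Leg 6 bearing: y=sinΔλ·cosφ2=0.75466178, x=cosφ1·sinφ2-sinφ1·cosφ2·cosΔλ=0.39145123; θ=atan2(y, x)=62.5837° ≈ 62.6°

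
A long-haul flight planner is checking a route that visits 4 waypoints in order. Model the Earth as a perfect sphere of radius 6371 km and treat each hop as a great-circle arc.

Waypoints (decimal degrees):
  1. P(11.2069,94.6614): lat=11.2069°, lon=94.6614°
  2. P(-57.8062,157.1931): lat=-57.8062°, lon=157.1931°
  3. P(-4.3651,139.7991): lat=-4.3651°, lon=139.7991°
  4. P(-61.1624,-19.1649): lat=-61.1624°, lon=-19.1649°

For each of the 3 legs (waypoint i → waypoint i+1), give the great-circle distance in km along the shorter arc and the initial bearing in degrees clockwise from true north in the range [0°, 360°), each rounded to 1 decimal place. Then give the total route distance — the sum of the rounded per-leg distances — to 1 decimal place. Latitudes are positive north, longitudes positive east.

Leg 1: dist=9519.1 km, bearing=151.7°
Leg 2: dist=6133.0 km, bearing=338.7°
Leg 3: dist=12506.1 km, bearing=190.8°
Total: 28158.2 km

Leg 1: φ1=0.1955973, φ2=-1.0089085, Δφ=-1.2045058, Δλ=1.0913841 rad; a=sin²(Δφ/2)+cosφ1·cosφ2·sin²(Δλ/2)=0.4617029485; c=2·atan2(√a, √(1-a))=1.494127134; dist=6371·c=9519.084 ≈ 9519.1 km; running total=9519.1 km
Leg 1 bearing: y=sinΔλ·cosφ2=0.47272184, x=cosφ1·sinφ2-sinφ1·cosφ2·cosΔλ=-0.87787664; θ=atan2(y, x)=151.6983° ≈ 151.7°
Leg 2: φ1=-1.0089085, φ2=-0.0761854, Δφ=0.9327232, Δλ=-0.3035826 rad; a=sin²(Δφ/2)+cosφ1·cosφ2·sin²(Δλ/2)=0.2143219322; c=2·atan2(√a, √(1-a))=0.962639011; dist=6371·c=6132.973 ≈ 6133.0 km; running total=15652.1 km
Leg 2 bearing: y=sinΔλ·cosφ2=-0.29807372, x=cosφ1·sinφ2-sinφ1·cosφ2·cosΔλ=0.76465955; θ=atan2(y, x)=-21.2965° <0 so +360° → 338.7035° ≈ 338.7°
Leg 3: φ1=-0.0761854, φ2=-1.0674853, Δφ=-0.9912999, Δλ=-2.7744452 rad; a=sin²(Δφ/2)+cosφ1·cosφ2·sin²(Δλ/2)=0.6911024651; c=2·atan2(√a, √(1-a))=1.962977537; dist=6371·c=12506.130 ≈ 12506.1 km; running total=28158.2 km
Leg 3 bearing: y=sinΔλ·cosφ2=-0.17313402, x=cosφ1·sinφ2-sinφ1·cosφ2·cosΔλ=-0.90771361; θ=atan2(y, x)=-169.2013° <0 so +360° → 190.7987° ≈ 190.8°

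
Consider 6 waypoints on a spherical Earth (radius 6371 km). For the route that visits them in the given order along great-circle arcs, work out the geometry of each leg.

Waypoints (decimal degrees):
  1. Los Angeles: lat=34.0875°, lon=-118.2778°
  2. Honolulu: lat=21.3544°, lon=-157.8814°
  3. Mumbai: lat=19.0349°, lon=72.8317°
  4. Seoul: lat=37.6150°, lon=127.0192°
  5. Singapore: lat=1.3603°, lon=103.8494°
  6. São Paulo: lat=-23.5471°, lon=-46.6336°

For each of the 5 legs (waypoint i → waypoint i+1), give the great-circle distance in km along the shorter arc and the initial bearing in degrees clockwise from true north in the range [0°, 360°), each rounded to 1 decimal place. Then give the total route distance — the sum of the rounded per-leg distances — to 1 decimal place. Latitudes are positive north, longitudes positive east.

Leg 1: dist=4117.0 km, bearing=260.4°
Leg 2: dist=12901.1 km, bearing=305.5°
Leg 3: dist=5605.9 km, bearing=56.5°
Leg 4: dist=4676.1 km, bearing=216.0°
Leg 5: dist=15990.3 km, bearing=229.9°
Total: 43290.4 km

Leg 1: φ1=0.5949391, φ2=0.3727046, Δφ=-0.2222345, Δλ=-0.6912132 rad; a=sin²(Δφ/2)+cosφ1·cosφ2·sin²(Δλ/2)=0.1008161390; c=2·atan2(√a, √(1-a))=0.646216659; dist=6371·c=4117.046 ≈ 4117.0 km; running total=4117.0 km
Leg 1 bearing: y=sinΔλ·cosφ2=-0.59370732, x=cosφ1·sinφ2-sinφ1·cosφ2·cosΔλ=-0.10060120; θ=atan2(y, x)=-99.6172° <0 so +360° → 260.3828° ≈ 260.4°
Leg 2: φ1=0.3727046, φ2=0.3322217, Δφ=-0.0404829, Δλ=4.0267032 rad; a=sin²(Δφ/2)+cosφ1·cosφ2·sin²(Δλ/2)=0.7193623651; c=2·atan2(√a, √(1-a))=2.024975368; dist=6371·c=12901.118 ≈ 12901.1 km; running total=17018.1 km
Leg 2 bearing: y=sinΔλ·cosφ2=-0.73166357, x=cosφ1·sinφ2-sinφ1·cosφ2·cosΔλ=0.52171738; θ=atan2(y, x)=-54.5090° <0 so +360° → 305.4910° ≈ 305.5°
Leg 3: φ1=0.3322217, φ2=0.6565056, Δφ=0.3242839, Δλ=0.9457503 rad; a=sin²(Δφ/2)+cosφ1·cosφ2·sin²(Δλ/2)=0.1813894150; c=2·atan2(√a, √(1-a))=0.879909141; dist=6371·c=5605.901 ≈ 5605.9 km; running total=22624.0 km
Leg 3 bearing: y=sinΔλ·cosφ2=0.64236678, x=cosφ1·sinφ2-sinφ1·cosφ2·cosΔλ=0.42580993; θ=atan2(y, x)=56.4605° ≈ 56.5°
Leg 4: φ1=0.6565056, φ2=0.0237417, Δφ=-0.6327639, Δλ=-0.4043893 rad; a=sin²(Δφ/2)+cosφ1·cosφ2·sin²(Δλ/2)=0.1287384167; c=2·atan2(√a, √(1-a))=0.733966862; dist=6371·c=4676.103 ≈ 4676.1 km; running total=27300.1 km
Leg 4 bearing: y=sinΔλ·cosφ2=-0.39334650, x=cosφ1·sinφ2-sinφ1·cosφ2·cosΔλ=-0.54216038; θ=atan2(y, x)=-144.0385° <0 so +360° → 215.9615° ≈ 216.0°
Leg 5: φ1=0.0237417, φ2=-0.4109744, Δφ=-0.4347161, Δλ=-2.6264238 rad; a=sin²(Δφ/2)+cosφ1·cosφ2·sin²(Δλ/2)=0.9035040438; c=2·atan2(√a, √(1-a))=2.509864361; dist=6371·c=15990.346 ≈ 15990.3 km; running total=43290.4 km
Leg 5 bearing: y=sinΔλ·cosφ2=-0.45165714, x=cosφ1·sinφ2-sinφ1·cosφ2·cosΔλ=-0.38045207; θ=atan2(y, x)=-130.1090° <0 so +360° → 229.8910° ≈ 229.9°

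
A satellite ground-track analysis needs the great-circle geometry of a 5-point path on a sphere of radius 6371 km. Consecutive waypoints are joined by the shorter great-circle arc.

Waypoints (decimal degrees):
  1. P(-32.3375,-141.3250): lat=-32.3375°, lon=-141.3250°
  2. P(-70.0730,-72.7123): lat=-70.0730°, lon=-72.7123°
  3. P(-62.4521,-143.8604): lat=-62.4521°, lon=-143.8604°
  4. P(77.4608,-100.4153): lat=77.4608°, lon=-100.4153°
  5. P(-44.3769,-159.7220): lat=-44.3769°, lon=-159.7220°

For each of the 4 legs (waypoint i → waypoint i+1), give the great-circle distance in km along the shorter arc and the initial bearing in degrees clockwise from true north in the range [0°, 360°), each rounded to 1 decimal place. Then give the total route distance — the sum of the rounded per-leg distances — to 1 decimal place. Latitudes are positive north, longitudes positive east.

Leg 1: dist=5844.7 km, bearing=156.4°
Leg 2: dist=3092.7 km, bearing=249.7°
Leg 3: dist=15837.1 km, bearing=14.2°
Leg 4: dist=14135.1 km, bearing=230.4°
Total: 38909.6 km

Leg 1: φ1=-0.5643958, φ2=-1.2230046, Δφ=-0.6586087, Δλ=1.1975175 rad; a=sin²(Δφ/2)+cosφ1·cosφ2·sin²(Δλ/2)=0.1960541300; c=2·atan2(√a, √(1-a))=0.917393616; dist=6371·c=5844.715 ≈ 5844.7 km; running total=5844.7 km
Leg 1 bearing: y=sinΔλ·cosφ2=0.31735243, x=cosφ1·sinφ2-sinφ1·cosφ2·cosΔλ=-0.72784275; θ=atan2(y, x)=156.4419° ≈ 156.4°
Leg 2: φ1=-1.2230046, φ2=-1.0899948, Δφ=0.1330098, Δλ=-1.2417686 rad; a=sin²(Δφ/2)+cosφ1·cosφ2·sin²(Δλ/2)=0.0577634427; c=2·atan2(√a, √(1-a))=0.485432750; dist=6371·c=3092.692 ≈ 3092.7 km; running total=8937.4 km
Leg 2 bearing: y=sinΔλ·cosφ2=-0.43768063, x=cosφ1·sinφ2-sinφ1·cosφ2·cosΔλ=-0.16168789; θ=atan2(y, x)=-110.2752° <0 so +360° → 249.7248° ≈ 249.7°
Leg 3: φ1=-1.0899948, φ2=1.3519460, Δφ=2.4419408, Δλ=0.7582600 rad; a=sin²(Δφ/2)+cosφ1·cosφ2·sin²(Δλ/2)=0.8962876924; c=2·atan2(√a, √(1-a))=2.485817314; dist=6371·c=15837.142 ≈ 15837.1 km; running total=24774.5 km
Leg 3 bearing: y=sinΔλ·cosφ2=0.14929598, x=cosφ1·sinφ2-sinφ1·cosφ2·cosΔλ=0.59121482; θ=atan2(y, x)=14.1723° ≈ 14.2°
Leg 4: φ1=1.3519460, φ2=-0.7745230, Δφ=-2.1264690, Δλ=-1.0350972 rad; a=sin²(Δφ/2)+cosφ1·cosφ2·sin²(Δλ/2)=0.8017418893; c=2·atan2(√a, √(1-a))=2.218659307; dist=6371·c=14135.078 ≈ 14135.1 km; running total=38909.6 km
Leg 4 bearing: y=sinΔλ·cosφ2=-0.61462612, x=cosφ1·sinφ2-sinφ1·cosφ2·cosΔλ=-0.50797840; θ=atan2(y, x)=-129.5732° <0 so +360° → 230.4268° ≈ 230.4°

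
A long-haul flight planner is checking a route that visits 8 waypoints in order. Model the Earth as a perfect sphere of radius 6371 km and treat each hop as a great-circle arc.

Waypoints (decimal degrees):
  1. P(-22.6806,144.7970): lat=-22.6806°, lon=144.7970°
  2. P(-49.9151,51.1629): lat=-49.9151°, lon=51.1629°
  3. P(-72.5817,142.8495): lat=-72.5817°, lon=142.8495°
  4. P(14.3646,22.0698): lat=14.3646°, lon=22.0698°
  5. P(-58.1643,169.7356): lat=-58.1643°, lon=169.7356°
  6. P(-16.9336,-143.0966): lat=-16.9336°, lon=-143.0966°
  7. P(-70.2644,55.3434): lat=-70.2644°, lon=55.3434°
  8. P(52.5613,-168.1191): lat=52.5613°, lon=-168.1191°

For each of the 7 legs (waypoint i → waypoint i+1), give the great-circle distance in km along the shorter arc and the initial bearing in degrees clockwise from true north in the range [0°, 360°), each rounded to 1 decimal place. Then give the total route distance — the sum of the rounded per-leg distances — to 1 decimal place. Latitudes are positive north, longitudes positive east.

Leg 1: dist=8349.3 km, bearing=221.7°
Leg 2: dist=4846.6 km, bearing=154.3°
Leg 3: dist=12526.2 km, bearing=244.4°
Leg 4: dist=14453.2 km, bearing=158.4°
Leg 5: dist=5983.0 km, bearing=60.4°
Leg 6: dist=10213.4 km, bearing=186.1°
Leg 7: dist=17088.9 km, bearing=109.4°
Total: 73460.6 km

Leg 1: φ1=-0.3958511, φ2=-0.8711828, Δφ=-0.4753317, Δλ=-1.6342233 rad; a=sin²(Δφ/2)+cosφ1·cosφ2·sin²(Δλ/2)=0.3713220667; c=2·atan2(√a, √(1-a))=1.310511426; dist=6371·c=8349.268 ≈ 8349.3 km; running total=8349.3 km
Leg 1 bearing: y=sinΔλ·cosφ2=-0.64262721, x=cosφ1·sinφ2-sinφ1·cosφ2·cosΔλ=-0.72166352; θ=atan2(y, x)=-138.3156° <0 so +360° → 221.6844° ≈ 221.7°
Leg 2: φ1=-0.8711828, φ2=-1.2667896, Δφ=-0.3956068, Δλ=1.6002330 rad; a=sin²(Δφ/2)+cosφ1·cosφ2·sin²(Δλ/2)=0.1378327818; c=2·atan2(√a, √(1-a))=0.760727779; dist=6371·c=4846.597 ≈ 4846.6 km; running total=13195.9 km
Leg 2 bearing: y=sinΔλ·cosφ2=0.29921587, x=cosφ1·sinφ2-sinφ1·cosφ2·cosΔλ=-0.62113564; θ=atan2(y, x)=154.2788° ≈ 154.3°
Leg 3: φ1=-1.2667896, φ2=0.2507096, Δφ=1.5174992, Δλ=-2.1080034 rad; a=sin²(Δφ/2)+cosφ1·cosφ2·sin²(Δλ/2)=0.6925563153; c=2·atan2(√a, √(1-a))=1.966126190; dist=6371·c=12526.190 ≈ 12526.2 km; running total=25722.1 km
Leg 3 bearing: y=sinΔλ·cosφ2=-0.83228161, x=cosφ1·sinφ2-sinφ1·cosφ2·cosΔλ=-0.39874251; θ=atan2(y, x)=-115.5989° <0 so +360° → 244.4011° ≈ 244.4°
Leg 4: φ1=0.2507096, φ2=-1.0151585, Δφ=-1.2658681, Δλ=2.5772544 rad; a=sin²(Δφ/2)+cosφ1·cosφ2·sin²(Δλ/2)=0.8212652362; c=2·atan2(√a, √(1-a))=2.268592406; dist=6371·c=14453.202 ≈ 14453.2 km; running total=40175.3 km
Leg 4 bearing: y=sinΔλ·cosφ2=0.28212907, x=cosφ1·sinφ2-sinφ1·cosφ2·cosΔλ=-0.71243090; θ=atan2(y, x)=158.3960° ≈ 158.4°
Leg 5: φ1=-1.0151585, φ2=-0.2955471, Δφ=0.7196115, Δλ=-5.4599519 rad; a=sin²(Δφ/2)+cosφ1·cosφ2·sin²(Δλ/2)=0.2047444243; c=2·atan2(√a, √(1-a))=0.939104259; dist=6371·c=5983.033 ≈ 5983.0 km; running total=46158.3 km
Leg 5 bearing: y=sinΔλ·cosφ2=0.70155210, x=cosφ1·sinφ2-sinφ1·cosφ2·cosΔλ=0.39890003; θ=atan2(y, x)=60.3776° ≈ 60.4°
Leg 6: φ1=-0.2955471, φ2=-1.2263451, Δφ=-0.9307981, Δλ=3.4634314 rad; a=sin²(Δφ/2)+cosφ1·cosφ2·sin²(Δλ/2)=0.5161491569; c=2·atan2(√a, √(1-a))=1.603100259; dist=6371·c=10213.352 ≈ 10213.4 km; running total=56371.7 km
Leg 6 bearing: y=sinΔλ·cosφ2=-0.10681209, x=cosφ1·sinφ2-sinφ1·cosφ2·cosΔλ=-0.99375450; θ=atan2(y, x)=-173.8652° <0 so +360° → 186.1348° ≈ 186.1°
Leg 7: φ1=-1.2263451, φ2=0.9173677, Δφ=2.1437129, Δλ=-3.9001564 rad; a=sin²(Δφ/2)+cosφ1·cosφ2·sin²(Δλ/2)=0.9481811777; c=2·atan2(√a, √(1-a))=2.682291106; dist=6371·c=17088.877 ≈ 17088.9 km; running total=73460.6 km
Leg 7 bearing: y=sinΔλ·cosφ2=0.41817050, x=cosφ1·sinφ2-sinφ1·cosφ2·cosΔλ=-0.14720041; θ=atan2(y, x)=109.3926° ≈ 109.4°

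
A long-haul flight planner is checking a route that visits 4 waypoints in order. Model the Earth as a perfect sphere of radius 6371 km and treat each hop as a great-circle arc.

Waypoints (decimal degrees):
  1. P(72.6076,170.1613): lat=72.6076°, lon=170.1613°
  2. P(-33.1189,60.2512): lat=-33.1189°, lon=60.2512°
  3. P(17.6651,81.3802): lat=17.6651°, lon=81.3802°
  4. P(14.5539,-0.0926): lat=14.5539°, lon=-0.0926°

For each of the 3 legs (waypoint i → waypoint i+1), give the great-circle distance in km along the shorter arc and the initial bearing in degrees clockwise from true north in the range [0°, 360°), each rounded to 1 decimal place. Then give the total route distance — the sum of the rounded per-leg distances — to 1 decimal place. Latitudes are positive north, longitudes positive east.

Leg 1: φ1=1.2672417, φ2=-0.5780338, Δφ=-1.8452755, Δλ=-1.9182931 rad; a=sin²(Δφ/2)+cosφ1·cosφ2·sin²(Δλ/2)=0.8033270501; c=2·atan2(√a, √(1-a))=2.222641265; dist=6371·c=14160.447 ≈ 14160.4 km; running total=14160.4 km
Leg 1 bearing: y=sinΔλ·cosφ2=-0.78747727, x=cosφ1·sinφ2-sinφ1·cosφ2·cosΔλ=0.10885932; θ=atan2(y, x)=-82.1294° <0 so +360° → 277.8706° ≈ 277.9°
Leg 2: φ1=-0.5780338, φ2=0.3083142, Δφ=0.8863480, Δλ=0.3687706 rad; a=sin²(Δφ/2)+cosφ1·cosφ2·sin²(Δλ/2)=0.2107029823; c=2·atan2(√a, √(1-a))=0.953792500; dist=6371·c=6076.612 ≈ 6076.6 km; running total=20237.0 km
Leg 2 bearing: y=sinΔλ·cosφ2=0.34347160, x=cosφ1·sinφ2-sinφ1·cosφ2·cosΔλ=0.73976767; θ=atan2(y, x)=24.9053° ≈ 24.9°
Leg 3: φ1=0.3083142, φ2=0.2540135, Δφ=-0.0543007, Δλ=-1.4219686 rad; a=sin²(Δφ/2)+cosφ1·cosφ2·sin²(Δλ/2)=0.3934958955; c=2·atan2(√a, √(1-a))=1.356143527; dist=6371·c=8639.990 ≈ 8640.0 km; running total=28877.0 km
Leg 3 bearing: y=sinΔλ·cosφ2=-0.95721197, x=cosφ1·sinφ2-sinφ1·cosφ2·cosΔλ=0.19588962; θ=atan2(y, x)=-78.4343° <0 so +360° → 281.5657° ≈ 281.6°

Leg 1: dist=14160.4 km, bearing=277.9°
Leg 2: dist=6076.6 km, bearing=24.9°
Leg 3: dist=8640.0 km, bearing=281.6°
Total: 28877.0 km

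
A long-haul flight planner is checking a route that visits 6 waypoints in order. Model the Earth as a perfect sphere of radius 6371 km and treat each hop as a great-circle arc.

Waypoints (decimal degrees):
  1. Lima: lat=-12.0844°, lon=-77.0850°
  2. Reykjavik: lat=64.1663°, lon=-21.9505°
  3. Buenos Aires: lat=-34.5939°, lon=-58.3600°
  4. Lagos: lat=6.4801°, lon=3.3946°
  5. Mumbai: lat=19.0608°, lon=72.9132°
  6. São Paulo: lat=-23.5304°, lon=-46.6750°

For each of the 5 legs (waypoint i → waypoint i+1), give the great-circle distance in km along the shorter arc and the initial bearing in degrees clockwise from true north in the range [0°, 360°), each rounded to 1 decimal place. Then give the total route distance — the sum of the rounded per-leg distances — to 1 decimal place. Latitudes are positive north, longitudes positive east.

Leg 1: φ1=-0.2109126, φ2=1.1199132, Δφ=1.3308258, Δλ=0.9622786 rad; a=sin²(Δφ/2)+cosφ1·cosφ2·sin²(Δλ/2)=0.4724234519; c=2·atan2(√a, √(1-a))=1.515615231; dist=6371·c=9655.985 ≈ 9656.0 km; running total=9656.0 km
Leg 1 bearing: y=sinΔλ·cosφ2=0.35753991, x=cosφ1·sinφ2-sinφ1·cosφ2·cosΔλ=0.93226785; θ=atan2(y, x)=20.9826° ≈ 21.0°
Leg 2: φ1=1.1199132, φ2=-0.6037775, Δφ=-1.7236907, Δλ=-0.6354657 rad; a=sin²(Δφ/2)+cosφ1·cosφ2·sin²(Δλ/2)=0.6111612453; c=2·atan2(√a, √(1-a))=1.794992260; dist=6371·c=11435.896 ≈ 11435.9 km; running total=21091.9 km
Leg 2 bearing: y=sinΔλ·cosφ2=-0.48861039, x=cosφ1·sinφ2-sinφ1·cosφ2·cosΔλ=-0.84370172; θ=atan2(y, x)=-149.9237° <0 so +360° → 210.0763° ≈ 210.1°
Leg 3: φ1=-0.6037775, φ2=0.1130991, Δφ=0.7168765, Δλ=1.0778211 rad; a=sin²(Δφ/2)+cosφ1·cosφ2·sin²(Δλ/2)=0.3384939124; c=2·atan2(√a, √(1-a))=1.241885772; dist=6371·c=7912.054 ≈ 7912.1 km; running total=29004.0 km
Leg 3 bearing: y=sinΔλ·cosφ2=0.87530058, x=cosφ1·sinφ2-sinφ1·cosφ2·cosΔλ=0.35987779; θ=atan2(y, x)=67.6501° ≈ 67.7°
Leg 4: φ1=0.1130991, φ2=0.3326737, Δφ=0.2195746, Δλ=1.2133285 rad; a=sin²(Δφ/2)+cosφ1·cosφ2·sin²(Δλ/2)=0.3172688561; c=2·atan2(√a, √(1-a))=1.196666930; dist=6371·c=7623.965 ≈ 7624.0 km; running total=36628.0 km
Leg 4 bearing: y=sinΔλ·cosφ2=0.88542426, x=cosφ1·sinφ2-sinφ1·cosφ2·cosΔλ=0.28716057; θ=atan2(y, x)=72.0311° ≈ 72.0°
Leg 5: φ1=0.3326737, φ2=-0.4106830, Δφ=-0.7433567, Δλ=-2.0872078 rad; a=sin²(Δφ/2)+cosφ1·cosφ2·sin²(Δλ/2)=0.7791319056; c=2·atan2(√a, √(1-a))=2.163088008; dist=6371·c=13781.034 ≈ 13781.0 km; running total=50409.0 km
Leg 5 bearing: y=sinΔλ·cosφ2=-0.79728827, x=cosφ1·sinφ2-sinφ1·cosφ2·cosΔλ=-0.22950586; θ=atan2(y, x)=-106.0589° <0 so +360° → 253.9411° ≈ 253.9°

Leg 1: dist=9656.0 km, bearing=21.0°
Leg 2: dist=11435.9 km, bearing=210.1°
Leg 3: dist=7912.1 km, bearing=67.7°
Leg 4: dist=7624.0 km, bearing=72.0°
Leg 5: dist=13781.0 km, bearing=253.9°
Total: 50409.0 km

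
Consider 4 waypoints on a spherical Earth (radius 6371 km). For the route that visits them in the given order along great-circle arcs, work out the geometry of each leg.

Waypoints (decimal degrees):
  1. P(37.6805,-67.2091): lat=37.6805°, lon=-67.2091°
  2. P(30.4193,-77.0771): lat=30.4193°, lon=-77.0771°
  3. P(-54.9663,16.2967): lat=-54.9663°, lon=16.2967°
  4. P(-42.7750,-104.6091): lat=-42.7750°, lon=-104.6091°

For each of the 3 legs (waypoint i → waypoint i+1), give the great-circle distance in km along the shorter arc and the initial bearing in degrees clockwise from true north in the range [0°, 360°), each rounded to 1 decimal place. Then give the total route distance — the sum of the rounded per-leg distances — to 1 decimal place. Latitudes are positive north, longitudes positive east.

Leg 1: φ1=0.6576488, φ2=0.5309169, Δφ=-0.1267318, Δλ=-0.1722291 rad; a=sin²(Δφ/2)+cosφ1·cosφ2·sin²(Δλ/2)=0.0090584898; c=2·atan2(√a, √(1-a))=0.190640760; dist=6371·c=1214.572 ≈ 1214.6 km; running total=1214.6 km
Leg 1 bearing: y=sinΔλ·cosφ2=-0.14778741, x=cosφ1·sinφ2-sinφ1·cosφ2·cosΔλ=-0.11859433; θ=atan2(y, x)=-128.7458° <0 so +360° → 231.2542° ≈ 231.3°
Leg 2: φ1=0.5309169, φ2=-0.9593429, Δφ=-1.4902599, Δλ=1.6296802 rad; a=sin²(Δφ/2)+cosφ1·cosφ2·sin²(Δλ/2)=0.7218592201; c=2·atan2(√a, √(1-a))=2.030540034; dist=6371·c=12936.571 ≈ 12936.6 km; running total=14151.2 km
Leg 2 bearing: y=sinΔλ·cosφ2=0.57306321, x=cosφ1·sinφ2-sinφ1·cosφ2·cosΔλ=-0.68899383; θ=atan2(y, x)=140.2484° ≈ 140.2°
Leg 3: φ1=-0.9593429, φ2=-0.7465646, Δφ=0.2127783, Δλ=-2.1102043 rad; a=sin²(Δφ/2)+cosφ1·cosφ2·sin²(Δλ/2)=0.3301775906; c=2·atan2(√a, √(1-a))=1.224257085; dist=6371·c=7799.742 ≈ 7799.7 km; running total=21950.9 km
Leg 3 bearing: y=sinΔλ·cosφ2=-0.62980401, x=cosφ1·sinφ2-sinφ1·cosφ2·cosΔλ=-0.69856160; θ=atan2(y, x)=-137.9630° <0 so +360° → 222.0370° ≈ 222.0°

Leg 1: dist=1214.6 km, bearing=231.3°
Leg 2: dist=12936.6 km, bearing=140.2°
Leg 3: dist=7799.7 km, bearing=222.0°
Total: 21950.9 km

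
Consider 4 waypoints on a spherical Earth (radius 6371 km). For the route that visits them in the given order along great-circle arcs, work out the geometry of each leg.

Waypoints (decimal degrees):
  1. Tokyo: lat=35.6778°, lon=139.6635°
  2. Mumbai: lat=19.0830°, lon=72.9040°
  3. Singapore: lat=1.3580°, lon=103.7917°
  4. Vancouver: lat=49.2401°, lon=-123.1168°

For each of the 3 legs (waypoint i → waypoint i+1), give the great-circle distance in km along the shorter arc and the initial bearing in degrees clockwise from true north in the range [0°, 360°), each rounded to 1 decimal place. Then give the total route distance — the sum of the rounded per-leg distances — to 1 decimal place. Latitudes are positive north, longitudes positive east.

Leg 1: dist=6718.7 km, bearing=273.2°
Leg 2: dist=3898.7 km, bearing=116.7°
Leg 3: dist=12825.0 km, bearing=31.8°
Total: 23442.4 km

Leg 1: φ1=0.6226951, φ2=0.3330612, Δφ=-0.2896339, Δλ=-1.1651731 rad; a=sin²(Δφ/2)+cosφ1·cosφ2·sin²(Δλ/2)=0.2532026800; c=2·atan2(√a, √(1-a))=1.054578166; dist=6371·c=6718.717 ≈ 6718.7 km; running total=6718.7 km
Leg 1 bearing: y=sinΔλ·cosφ2=-0.86836176, x=cosφ1·sinφ2-sinφ1·cosφ2·cosΔλ=0.04808515; θ=atan2(y, x)=-86.8305° <0 so +360° → 273.1695° ≈ 273.2°
Leg 2: φ1=0.3330612, φ2=0.0237016, Δφ=-0.3093596, Δλ=0.5390921 rad; a=sin²(Δφ/2)+cosφ1·cosφ2·sin²(Δλ/2)=0.0907323216; c=2·atan2(√a, √(1-a))=0.611939576; dist=6371·c=3898.667 ≈ 3898.7 km; running total=10617.4 km
Leg 2 bearing: y=sinΔλ·cosφ2=0.51321285, x=cosφ1·sinφ2-sinφ1·cosφ2·cosΔλ=-0.25809386; θ=atan2(y, x)=116.6977° ≈ 116.7°
Leg 3: φ1=0.0237016, φ2=0.8594019, Δφ=0.8357003, Δλ=-3.9603004 rad; a=sin²(Δφ/2)+cosφ1·cosφ2·sin²(Δλ/2)=0.7139779609; c=2·atan2(√a, √(1-a))=2.013026240; dist=6371·c=12824.990 ≈ 12825.0 km; running total=23442.4 km
Leg 3 bearing: y=sinΔλ·cosφ2=0.47678229, x=cosφ1·sinφ2-sinφ1·cosφ2·cosΔλ=0.76781012; θ=atan2(y, x)=31.8388° ≈ 31.8°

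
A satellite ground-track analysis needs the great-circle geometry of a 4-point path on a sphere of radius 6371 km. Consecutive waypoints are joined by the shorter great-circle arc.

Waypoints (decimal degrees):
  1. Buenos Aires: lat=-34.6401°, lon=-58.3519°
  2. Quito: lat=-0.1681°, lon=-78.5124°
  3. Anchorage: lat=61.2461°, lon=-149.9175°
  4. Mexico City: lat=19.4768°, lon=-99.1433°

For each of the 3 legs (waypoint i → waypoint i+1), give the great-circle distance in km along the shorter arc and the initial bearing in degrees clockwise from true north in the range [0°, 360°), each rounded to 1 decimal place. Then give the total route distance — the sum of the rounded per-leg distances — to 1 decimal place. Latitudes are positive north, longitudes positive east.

Leg 1: φ1=-0.6045838, φ2=-0.0029339, Δφ=0.6016499, Δλ=-0.3518671 rad; a=sin²(Δφ/2)+cosφ1·cosφ2·sin²(Δλ/2)=0.1130026991; c=2·atan2(√a, √(1-a))=0.685670601; dist=6371·c=4368.407 ≈ 4368.4 km; running total=4368.4 km
Leg 1 bearing: y=sinΔλ·cosφ2=-0.34464963, x=cosφ1·sinφ2-sinφ1·cosφ2·cosΔλ=0.53117698; θ=atan2(y, x)=-32.9772° <0 so +360° → 327.0228° ≈ 327.0°
Leg 2: φ1=-0.0029339, φ2=1.0689461, Δφ=1.0718800, Δλ=-1.2462541 rad; a=sin²(Δφ/2)+cosφ1·cosφ2·sin²(Δλ/2)=0.4245892456; c=2·atan2(√a, √(1-a))=1.419397092; dist=6371·c=9042.979 ≈ 9043.0 km; running total=13411.4 km
Leg 2 bearing: y=sinΔλ·cosφ2=-0.45593618, x=cosφ1·sinφ2-sinφ1·cosφ2·cosΔλ=0.87714028; θ=atan2(y, x)=-27.4653° <0 so +360° → 332.5347° ≈ 332.5°
Leg 3: φ1=1.0689461, φ2=0.3399343, Δφ=-0.7290118, Δλ=0.8861770 rad; a=sin²(Δφ/2)+cosφ1·cosφ2·sin²(Δλ/2)=0.2104456272; c=2·atan2(√a, √(1-a))=0.953161289; dist=6371·c=6072.591 ≈ 6072.6 km; running total=19484.0 km
Leg 3 bearing: y=sinΔλ·cosφ2=0.73033113, x=cosφ1·sinφ2-sinφ1·cosφ2·cosΔλ=-0.36228374; θ=atan2(y, x)=116.3839° ≈ 116.4°

Leg 1: dist=4368.4 km, bearing=327.0°
Leg 2: dist=9043.0 km, bearing=332.5°
Leg 3: dist=6072.6 km, bearing=116.4°
Total: 19484.0 km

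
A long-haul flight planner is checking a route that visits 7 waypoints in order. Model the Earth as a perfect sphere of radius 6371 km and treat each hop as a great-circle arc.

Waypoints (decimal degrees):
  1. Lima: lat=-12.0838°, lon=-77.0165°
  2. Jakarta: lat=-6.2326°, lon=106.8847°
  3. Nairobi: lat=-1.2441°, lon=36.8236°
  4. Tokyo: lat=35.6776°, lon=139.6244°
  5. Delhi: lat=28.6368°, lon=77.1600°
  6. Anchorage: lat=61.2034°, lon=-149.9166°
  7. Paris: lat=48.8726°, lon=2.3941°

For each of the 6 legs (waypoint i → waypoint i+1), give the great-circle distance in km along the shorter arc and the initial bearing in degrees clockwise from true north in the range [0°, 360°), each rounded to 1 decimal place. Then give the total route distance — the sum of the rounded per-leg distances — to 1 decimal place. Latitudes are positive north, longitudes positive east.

Leg 1: dist=17933.2 km, bearing=192.2°
Leg 2: dist=7788.7 km, bearing=270.9°
Leg 3: dist=11242.3 km, bearing=53.8°
Leg 4: dist=5835.0 km, bearing=281.1°
Leg 5: dist=9163.7 km, bearing=20.8°
Leg 6: dist=7527.3 km, bearing=19.3°
Total: 59490.2 km

Leg 1: φ1=-0.2109021, φ2=-0.1087794, Δφ=0.1021227, Δλ=3.2096814 rad; a=sin²(Δφ/2)+cosφ1·cosφ2·sin²(Δλ/2)=0.9735415761; c=2·atan2(√a, √(1-a))=2.814819807; dist=6371·c=17933.217 ≈ 17933.2 km; running total=17933.2 km
Leg 1 bearing: y=sinΔλ·cosφ2=-0.06763405, x=cosφ1·sinφ2-sinφ1·cosφ2·cosΔλ=-0.31378199; θ=atan2(y, x)=-167.8363° <0 so +360° → 192.1637° ≈ 192.2°
Leg 2: φ1=-0.1087794, φ2=-0.0217136, Δφ=0.0870657, Δλ=-1.2227969 rad; a=sin²(Δφ/2)+cosφ1·cosφ2·sin²(Δλ/2)=0.3293602646; c=2·atan2(√a, √(1-a))=1.222518571; dist=6371·c=7788.666 ≈ 7788.7 km; running total=25721.9 km
Leg 2 bearing: y=sinΔλ·cosφ2=-0.93983521, x=cosφ1·sinφ2-sinφ1·cosφ2·cosΔλ=0.01543027; θ=atan2(y, x)=-89.0594° <0 so +360° → 270.9406° ≈ 270.9°
Leg 3: φ1=-0.0217136, φ2=0.6226916, Δφ=0.6444052, Δλ=1.7942124 rad; a=sin²(Δφ/2)+cosφ1·cosφ2·sin²(Δλ/2)=0.5962989817; c=2·atan2(√a, √(1-a))=1.764605320; dist=6371·c=11242.300 ≈ 11242.3 km; running total=36964.2 km
Leg 3 bearing: y=sinΔλ·cosφ2=0.79212262, x=cosφ1·sinφ2-sinφ1·cosφ2·cosΔλ=0.57917854; θ=atan2(y, x)=53.8267° ≈ 53.8°
Leg 4: φ1=0.6226916, φ2=0.4998064, Δφ=-0.1228851, Δλ=-1.0902094 rad; a=sin²(Δφ/2)+cosφ1·cosφ2·sin²(Δλ/2)=0.1954460584; c=2·atan2(√a, √(1-a))=0.915861088; dist=6371·c=5834.951 ≈ 5835.0 km; running total=42799.2 km
Leg 4 bearing: y=sinΔλ·cosφ2=-0.77825558, x=cosφ1·sinφ2-sinφ1·cosφ2·cosΔλ=0.15266251; θ=atan2(y, x)=-78.9018° <0 so +360° → 281.0982° ≈ 281.1°
Leg 5: φ1=0.4998064, φ2=1.0682008, Δφ=0.5683944, Δλ=-3.9632343 rad; a=sin²(Δφ/2)+cosφ1·cosφ2·sin²(Δλ/2)=0.4339657017; c=2·atan2(√a, √(1-a))=1.438340759; dist=6371·c=9163.669 ≈ 9163.7 km; running total=51962.9 km
Leg 5 bearing: y=sinΔλ·cosφ2=0.35273319, x=cosφ1·sinφ2-sinφ1·cosφ2·cosΔλ=0.92635694; θ=atan2(y, x)=20.8456° ≈ 20.8°
Leg 6: φ1=1.0682008, φ2=0.8529878, Δφ=-0.2152131, Δλ=2.6583232 rad; a=sin²(Δφ/2)+cosφ1·cosφ2·sin²(Δλ/2)=0.3102250997; c=2·atan2(√a, √(1-a))=1.181486691; dist=6371·c=7527.252 ≈ 7527.3 km; running total=59490.2 km
Leg 6 bearing: y=sinΔλ·cosφ2=0.30563437, x=cosφ1·sinφ2-sinφ1·cosφ2·cosΔλ=0.87322940; θ=atan2(y, x)=19.2903° ≈ 19.3°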